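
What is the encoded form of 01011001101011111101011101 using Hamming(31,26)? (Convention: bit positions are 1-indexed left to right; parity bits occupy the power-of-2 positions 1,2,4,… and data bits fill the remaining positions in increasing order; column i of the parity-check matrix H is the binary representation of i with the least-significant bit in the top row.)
Codeword c = d · G (mod 2), d = 01011001101011111101011101:
  c[0] = d·G[:,0] = (01011001101011111101011101)·(11011010101101010101010101) mod 2 = 0+1+0+1+1+0+0+0+1+0+1+0+0+1+0+1+0+1+0+1+0+1+0+1+0+1 mod 2 = 0
  c[1] = d·G[:,1] = (01011001101011111101011101)·(10110110011011001100110011) mod 2 = 0+0+0+1+0+0+0+0+0+0+1+0+1+1+0+0+1+1+0+0+0+1+0+0+0+1 mod 2 = 0
  c[2] = d·G[:,2] = (01011001101011111101011101)·(10000000000000000000000000) mod 2 = 0+0+0+0+0+0+0+0+0+0+0+0+0+0+0+0+0+0+0+0+0+0+0+0+0+0 mod 2 = 0
  c[3] = d·G[:,3] = (01011001101011111101011101)·(01110001111000111100001111) mod 2 = 0+1+0+1+0+0+0+1+1+0+1+0+0+0+1+1+1+1+0+0+0+0+1+1+0+1 mod 2 = 0
  c[4] = d·G[:,4] = (01011001101011111101011101)·(01000000000000000000000000) mod 2 = 0+1+0+0+0+0+0+0+0+0+0+0+0+0+0+0+0+0+0+0+0+0+0+0+0+0 mod 2 = 1
  c[5] = d·G[:,5] = (01011001101011111101011101)·(00100000000000000000000000) mod 2 = 0+0+0+0+0+0+0+0+0+0+0+0+0+0+0+0+0+0+0+0+0+0+0+0+0+0 mod 2 = 0
  c[6] = d·G[:,6] = (01011001101011111101011101)·(00010000000000000000000000) mod 2 = 0+0+0+1+0+0+0+0+0+0+0+0+0+0+0+0+0+0+0+0+0+0+0+0+0+0 mod 2 = 1
  c[7] = d·G[:,7] = (01011001101011111101011101)·(00001111111000000011111111) mod 2 = 0+0+0+0+1+0+0+1+1+0+1+0+0+0+0+0+0+0+0+1+0+1+1+1+0+1 mod 2 = 1
  c[8] = d·G[:,8] = (01011001101011111101011101)·(00001000000000000000000000) mod 2 = 0+0+0+0+1+0+0+0+0+0+0+0+0+0+0+0+0+0+0+0+0+0+0+0+0+0 mod 2 = 1
  c[9] = d·G[:,9] = (01011001101011111101011101)·(00000100000000000000000000) mod 2 = 0+0+0+0+0+0+0+0+0+0+0+0+0+0+0+0+0+0+0+0+0+0+0+0+0+0 mod 2 = 0
  c[10] = d·G[:,10] = (01011001101011111101011101)·(00000010000000000000000000) mod 2 = 0+0+0+0+0+0+0+0+0+0+0+0+0+0+0+0+0+0+0+0+0+0+0+0+0+0 mod 2 = 0
  c[11] = d·G[:,11] = (01011001101011111101011101)·(00000001000000000000000000) mod 2 = 0+0+0+0+0+0+0+1+0+0+0+0+0+0+0+0+0+0+0+0+0+0+0+0+0+0 mod 2 = 1
  c[12] = d·G[:,12] = (01011001101011111101011101)·(00000000100000000000000000) mod 2 = 0+0+0+0+0+0+0+0+1+0+0+0+0+0+0+0+0+0+0+0+0+0+0+0+0+0 mod 2 = 1
  c[13] = d·G[:,13] = (01011001101011111101011101)·(00000000010000000000000000) mod 2 = 0+0+0+0+0+0+0+0+0+0+0+0+0+0+0+0+0+0+0+0+0+0+0+0+0+0 mod 2 = 0
  c[14] = d·G[:,14] = (01011001101011111101011101)·(00000000001000000000000000) mod 2 = 0+0+0+0+0+0+0+0+0+0+1+0+0+0+0+0+0+0+0+0+0+0+0+0+0+0 mod 2 = 1
  c[15] = d·G[:,15] = (01011001101011111101011101)·(00000000000111111111111111) mod 2 = 0+0+0+0+0+0+0+0+0+0+0+0+1+1+1+1+1+1+0+1+0+1+1+1+0+1 mod 2 = 1
  c[16] = d·G[:,16] = (01011001101011111101011101)·(00000000000100000000000000) mod 2 = 0+0+0+0+0+0+0+0+0+0+0+0+0+0+0+0+0+0+0+0+0+0+0+0+0+0 mod 2 = 0
  c[17] = d·G[:,17] = (01011001101011111101011101)·(00000000000010000000000000) mod 2 = 0+0+0+0+0+0+0+0+0+0+0+0+1+0+0+0+0+0+0+0+0+0+0+0+0+0 mod 2 = 1
  c[18] = d·G[:,18] = (01011001101011111101011101)·(00000000000001000000000000) mod 2 = 0+0+0+0+0+0+0+0+0+0+0+0+0+1+0+0+0+0+0+0+0+0+0+0+0+0 mod 2 = 1
  c[19] = d·G[:,19] = (01011001101011111101011101)·(00000000000000100000000000) mod 2 = 0+0+0+0+0+0+0+0+0+0+0+0+0+0+1+0+0+0+0+0+0+0+0+0+0+0 mod 2 = 1
  c[20] = d·G[:,20] = (01011001101011111101011101)·(00000000000000010000000000) mod 2 = 0+0+0+0+0+0+0+0+0+0+0+0+0+0+0+1+0+0+0+0+0+0+0+0+0+0 mod 2 = 1
  c[21] = d·G[:,21] = (01011001101011111101011101)·(00000000000000001000000000) mod 2 = 0+0+0+0+0+0+0+0+0+0+0+0+0+0+0+0+1+0+0+0+0+0+0+0+0+0 mod 2 = 1
  c[22] = d·G[:,22] = (01011001101011111101011101)·(00000000000000000100000000) mod 2 = 0+0+0+0+0+0+0+0+0+0+0+0+0+0+0+0+0+1+0+0+0+0+0+0+0+0 mod 2 = 1
  c[23] = d·G[:,23] = (01011001101011111101011101)·(00000000000000000010000000) mod 2 = 0+0+0+0+0+0+0+0+0+0+0+0+0+0+0+0+0+0+0+0+0+0+0+0+0+0 mod 2 = 0
  c[24] = d·G[:,24] = (01011001101011111101011101)·(00000000000000000001000000) mod 2 = 0+0+0+0+0+0+0+0+0+0+0+0+0+0+0+0+0+0+0+1+0+0+0+0+0+0 mod 2 = 1
  c[25] = d·G[:,25] = (01011001101011111101011101)·(00000000000000000000100000) mod 2 = 0+0+0+0+0+0+0+0+0+0+0+0+0+0+0+0+0+0+0+0+0+0+0+0+0+0 mod 2 = 0
  c[26] = d·G[:,26] = (01011001101011111101011101)·(00000000000000000000010000) mod 2 = 0+0+0+0+0+0+0+0+0+0+0+0+0+0+0+0+0+0+0+0+0+1+0+0+0+0 mod 2 = 1
  c[27] = d·G[:,27] = (01011001101011111101011101)·(00000000000000000000001000) mod 2 = 0+0+0+0+0+0+0+0+0+0+0+0+0+0+0+0+0+0+0+0+0+0+1+0+0+0 mod 2 = 1
  c[28] = d·G[:,28] = (01011001101011111101011101)·(00000000000000000000000100) mod 2 = 0+0+0+0+0+0+0+0+0+0+0+0+0+0+0+0+0+0+0+0+0+0+0+1+0+0 mod 2 = 1
  c[29] = d·G[:,29] = (01011001101011111101011101)·(00000000000000000000000010) mod 2 = 0+0+0+0+0+0+0+0+0+0+0+0+0+0+0+0+0+0+0+0+0+0+0+0+0+0 mod 2 = 0
  c[30] = d·G[:,30] = (01011001101011111101011101)·(00000000000000000000000001) mod 2 = 0+0+0+0+0+0+0+0+0+0+0+0+0+0+0+0+0+0+0+0+0+0+0+0+0+1 mod 2 = 1
Codeword = 0000101110011011011111101011101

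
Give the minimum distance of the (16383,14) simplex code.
d_min = 8192 (every nonzero codeword of the simplex code S_14 has weight 2^(r−1) = 8192).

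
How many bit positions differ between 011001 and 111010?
XOR = 100011, count of 1s = 3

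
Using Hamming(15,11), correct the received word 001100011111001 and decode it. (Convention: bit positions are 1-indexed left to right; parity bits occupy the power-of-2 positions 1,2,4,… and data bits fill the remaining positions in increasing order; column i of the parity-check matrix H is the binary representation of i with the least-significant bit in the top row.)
Syndrome s = H · r^T (mod 2), r = 001100011111001:
  s[0] = (101010101010101)·(001100011111001) mod 2 = 0+0+1+0+0+0+0+0+1+0+1+0+0+0+1 mod 2 = 0
  s[1] = (011001100110011)·(001100011111001) mod 2 = 0+0+1+0+0+0+0+0+0+1+1+0+0+0+1 mod 2 = 0
  s[2] = (000111100001111)·(001100011111001) mod 2 = 0+0+0+1+0+0+0+0+0+0+0+1+0+0+1 mod 2 = 1
  s[3] = (000000011111111)·(001100011111001) mod 2 = 0+0+0+0+0+0+0+1+1+1+1+1+0+0+1 mod 2 = 0
Syndrome = 0010
Column 4 of H equals this syndrome → error at bit 4 (1-indexed).
Flip bit 4: 001100011111001 → 001000011111001
Extract data bits at positions {3,5,6,7,9,10,11,12,13,14,15}: 10001111001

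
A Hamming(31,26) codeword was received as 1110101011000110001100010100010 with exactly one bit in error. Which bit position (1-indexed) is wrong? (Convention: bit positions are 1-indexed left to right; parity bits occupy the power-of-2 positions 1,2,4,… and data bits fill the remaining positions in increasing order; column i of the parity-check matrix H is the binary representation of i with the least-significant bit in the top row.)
Syndrome s = H · r^T (mod 2), r = 1110101011000110001100010100010:
  s[0] = (1010101010101010101010101010101)·(1110101011000110001100010100010) mod 2 = 1+0+1+0+1+0+1+0+1+0+0+0+0+0+1+0+0+0+1+0+0+0+0+0+0+0+0+0+0+0+0 mod 2 = 1
  s[1] = (0110011001100110011001100110011)·(1110101011000110001100010100010) mod 2 = 0+1+1+0+0+0+1+0+0+1+0+0+0+1+1+0+0+0+1+0+0+0+0+0+0+1+0+0+0+1+0 mod 2 = 1
  s[2] = (0001111000011110000111100001111)·(1110101011000110001100010100010) mod 2 = 0+0+0+0+1+0+1+0+0+0+0+0+0+1+1+0+0+0+0+1+0+0+0+0+0+0+0+0+0+1+0 mod 2 = 0
  s[3] = (0000000111111110000000011111111)·(1110101011000110001100010100010) mod 2 = 0+0+0+0+0+0+0+0+1+1+0+0+0+1+1+0+0+0+0+0+0+0+0+1+0+1+0+0+0+1+0 mod 2 = 1
  s[4] = (0000000000000001111111111111111)·(1110101011000110001100010100010) mod 2 = 0+0+0+0+0+0+0+0+0+0+0+0+0+0+0+0+0+0+1+1+0+0+0+1+0+1+0+0+0+1+0 mod 2 = 1
Syndrome = 11011
Column i of H is the binary representation of i, so the syndrome is the binary index of the flipped bit.
Read s = 11011 with s[0] as LSB: 1·2^0 + 1·2^1 + 0·2^2 + 1·2^3 + 1·2^4 = 27.
Error is at bit position 27.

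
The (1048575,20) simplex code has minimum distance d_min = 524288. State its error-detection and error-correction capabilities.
Detection only: up to d_min − 1 = 524287 errors.
Correction: up to ⌊(d_min − 1)/2⌋ = ⌊524287/2⌋ = 262143 errors.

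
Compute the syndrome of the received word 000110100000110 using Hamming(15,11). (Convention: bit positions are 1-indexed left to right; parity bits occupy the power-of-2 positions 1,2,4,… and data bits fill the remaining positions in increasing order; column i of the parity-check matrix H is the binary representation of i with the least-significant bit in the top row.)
Syndrome s = H · r^T (mod 2), r = 000110100000110:
  s[0] = (101010101010101)·(000110100000110) mod 2 = 0+0+0+0+1+0+1+0+0+0+0+0+1+0+0 mod 2 = 1
  s[1] = (011001100110011)·(000110100000110) mod 2 = 0+0+0+0+0+0+1+0+0+0+0+0+0+1+0 mod 2 = 0
  s[2] = (000111100001111)·(000110100000110) mod 2 = 0+0+0+1+1+0+1+0+0+0+0+0+1+1+0 mod 2 = 1
  s[3] = (000000011111111)·(000110100000110) mod 2 = 0+0+0+0+0+0+0+0+0+0+0+0+1+1+0 mod 2 = 0
Syndrome = 1010
Non-zero syndrome: error at position 5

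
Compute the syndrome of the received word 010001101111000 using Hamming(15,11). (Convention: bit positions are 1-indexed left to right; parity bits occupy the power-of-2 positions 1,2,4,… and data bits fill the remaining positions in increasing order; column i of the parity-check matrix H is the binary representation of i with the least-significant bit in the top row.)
Syndrome s = H · r^T (mod 2), r = 010001101111000:
  s[0] = (101010101010101)·(010001101111000) mod 2 = 0+0+0+0+0+0+1+0+1+0+1+0+0+0+0 mod 2 = 1
  s[1] = (011001100110011)·(010001101111000) mod 2 = 0+1+0+0+0+1+1+0+0+1+1+0+0+0+0 mod 2 = 1
  s[2] = (000111100001111)·(010001101111000) mod 2 = 0+0+0+0+0+1+1+0+0+0+0+1+0+0+0 mod 2 = 1
  s[3] = (000000011111111)·(010001101111000) mod 2 = 0+0+0+0+0+0+0+0+1+1+1+1+0+0+0 mod 2 = 0
Syndrome = 1110
Non-zero syndrome: error at position 7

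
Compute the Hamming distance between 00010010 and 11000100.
XOR = 11010110, count of 1s = 5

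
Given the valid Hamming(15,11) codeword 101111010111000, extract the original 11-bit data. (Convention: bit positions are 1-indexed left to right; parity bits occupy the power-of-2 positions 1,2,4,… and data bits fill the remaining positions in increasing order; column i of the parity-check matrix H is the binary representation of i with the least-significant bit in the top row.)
Parity bits occupy power-of-2 positions; data bits are at positions {3,5,6,7,9,10,11,12,13,14,15} (1-indexed).
Extract: c[3]=1 c[5]=1 c[6]=1 c[7]=0 c[9]=0 c[10]=1 c[11]=1 c[12]=1 c[13]=0 c[14]=0 c[15]=0
Data = 11100111000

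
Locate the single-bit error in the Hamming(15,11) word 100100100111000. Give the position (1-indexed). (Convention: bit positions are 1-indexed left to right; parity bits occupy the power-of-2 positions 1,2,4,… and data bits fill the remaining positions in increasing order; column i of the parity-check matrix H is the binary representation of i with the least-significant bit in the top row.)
Syndrome s = H · r^T (mod 2), r = 100100100111000:
  s[0] = (101010101010101)·(100100100111000) mod 2 = 1+0+0+0+0+0+1+0+0+0+1+0+0+0+0 mod 2 = 1
  s[1] = (011001100110011)·(100100100111000) mod 2 = 0+0+0+0+0+0+1+0+0+1+1+0+0+0+0 mod 2 = 1
  s[2] = (000111100001111)·(100100100111000) mod 2 = 0+0+0+1+0+0+1+0+0+0+0+1+0+0+0 mod 2 = 1
  s[3] = (000000011111111)·(100100100111000) mod 2 = 0+0+0+0+0+0+0+0+0+1+1+1+0+0+0 mod 2 = 1
Syndrome = 1111
Column i of H is the binary representation of i, so the syndrome is the binary index of the flipped bit.
Read s = 1111 with s[0] as LSB: 1·2^0 + 1·2^1 + 1·2^2 + 1·2^3 = 15.
Error is at bit position 15.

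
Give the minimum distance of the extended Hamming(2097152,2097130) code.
d_min = 4 (adding an overall parity bit to Hamming(2097151,2097130) raises d_min from 3 to 4).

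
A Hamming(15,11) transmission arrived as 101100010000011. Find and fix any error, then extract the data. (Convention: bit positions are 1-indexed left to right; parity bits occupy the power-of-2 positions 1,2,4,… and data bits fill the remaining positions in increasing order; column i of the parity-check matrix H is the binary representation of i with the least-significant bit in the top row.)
Syndrome s = H · r^T (mod 2), r = 101100010000011:
  s[0] = (101010101010101)·(101100010000011) mod 2 = 1+0+1+0+0+0+0+0+0+0+0+0+0+0+1 mod 2 = 1
  s[1] = (011001100110011)·(101100010000011) mod 2 = 0+0+1+0+0+0+0+0+0+0+0+0+0+1+1 mod 2 = 1
  s[2] = (000111100001111)·(101100010000011) mod 2 = 0+0+0+1+0+0+0+0+0+0+0+0+0+1+1 mod 2 = 1
  s[3] = (000000011111111)·(101100010000011) mod 2 = 0+0+0+0+0+0+0+1+0+0+0+0+0+1+1 mod 2 = 1
Syndrome = 1111
Column 15 of H equals this syndrome → error at bit 15 (1-indexed).
Flip bit 15: 101100010000011 → 101100010000010
Extract data bits at positions {3,5,6,7,9,10,11,12,13,14,15}: 10000000010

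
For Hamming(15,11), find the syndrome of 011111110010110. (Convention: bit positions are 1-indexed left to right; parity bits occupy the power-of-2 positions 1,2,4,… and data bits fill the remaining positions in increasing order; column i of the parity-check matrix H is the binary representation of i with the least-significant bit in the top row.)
Syndrome s = H · r^T (mod 2), r = 011111110010110:
  s[0] = (101010101010101)·(011111110010110) mod 2 = 0+0+1+0+1+0+1+0+0+0+1+0+1+0+0 mod 2 = 1
  s[1] = (011001100110011)·(011111110010110) mod 2 = 0+1+1+0+0+1+1+0+0+0+1+0+0+1+0 mod 2 = 0
  s[2] = (000111100001111)·(011111110010110) mod 2 = 0+0+0+1+1+1+1+0+0+0+0+0+1+1+0 mod 2 = 0
  s[3] = (000000011111111)·(011111110010110) mod 2 = 0+0+0+0+0+0+0+1+0+0+1+0+1+1+0 mod 2 = 0
Syndrome = 1000
Non-zero syndrome: error at position 1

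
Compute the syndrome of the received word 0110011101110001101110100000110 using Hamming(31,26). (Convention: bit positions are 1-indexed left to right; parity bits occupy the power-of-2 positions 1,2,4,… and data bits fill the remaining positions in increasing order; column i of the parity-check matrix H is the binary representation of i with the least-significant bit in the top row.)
Syndrome s = H · r^T (mod 2), r = 0110011101110001101110100000110:
  s[0] = (1010101010101010101010101010101)·(0110011101110001101110100000110) mod 2 = 0+0+1+0+0+0+1+0+0+0+1+0+0+0+0+0+1+0+1+0+1+0+1+0+0+0+0+0+1+0+0 mod 2 = 0
  s[1] = (0110011001100110011001100110011)·(0110011101110001101110100000110) mod 2 = 0+1+1+0+0+1+1+0+0+1+1+0+0+0+0+0+0+0+1+0+0+0+1+0+0+0+0+0+0+1+0 mod 2 = 1
  s[2] = (0001111000011110000111100001111)·(0110011101110001101110100000110) mod 2 = 0+0+0+0+0+1+1+0+0+0+0+1+0+0+0+0+0+0+0+1+1+0+1+0+0+0+0+0+1+1+0 mod 2 = 0
  s[3] = (0000000111111110000000011111111)·(0110011101110001101110100000110) mod 2 = 0+0+0+0+0+0+0+1+0+1+1+1+0+0+0+0+0+0+0+0+0+0+0+0+0+0+0+0+1+1+0 mod 2 = 0
  s[4] = (0000000000000001111111111111111)·(0110011101110001101110100000110) mod 2 = 0+0+0+0+0+0+0+0+0+0+0+0+0+0+0+1+1+0+1+1+1+0+1+0+0+0+0+0+1+1+0 mod 2 = 0
Syndrome = 01000
Non-zero syndrome: error at position 2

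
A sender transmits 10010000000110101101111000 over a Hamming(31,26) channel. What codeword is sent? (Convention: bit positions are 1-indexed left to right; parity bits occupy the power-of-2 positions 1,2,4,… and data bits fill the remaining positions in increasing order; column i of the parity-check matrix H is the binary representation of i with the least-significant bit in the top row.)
Codeword c = d · G (mod 2), d = 10010000000110101101111000:
  c[0] = d·G[:,0] = (10010000000110101101111000)·(11011010101101010101010101) mod 2 = 1+0+0+1+0+0+0+0+0+0+0+1+0+0+0+0+0+1+0+1+0+1+0+0+0+0 mod 2 = 0
  c[1] = d·G[:,1] = (10010000000110101101111000)·(10110110011011001100110011) mod 2 = 1+0+0+1+0+0+0+0+0+0+0+0+1+0+0+0+1+1+0+0+1+1+0+0+0+0 mod 2 = 1
  c[2] = d·G[:,2] = (10010000000110101101111000)·(10000000000000000000000000) mod 2 = 1+0+0+0+0+0+0+0+0+0+0+0+0+0+0+0+0+0+0+0+0+0+0+0+0+0 mod 2 = 1
  c[3] = d·G[:,3] = (10010000000110101101111000)·(01110001111000111100001111) mod 2 = 0+0+0+1+0+0+0+0+0+0+0+0+0+0+1+0+1+1+0+0+0+0+1+0+0+0 mod 2 = 1
  c[4] = d·G[:,4] = (10010000000110101101111000)·(01000000000000000000000000) mod 2 = 0+0+0+0+0+0+0+0+0+0+0+0+0+0+0+0+0+0+0+0+0+0+0+0+0+0 mod 2 = 0
  c[5] = d·G[:,5] = (10010000000110101101111000)·(00100000000000000000000000) mod 2 = 0+0+0+0+0+0+0+0+0+0+0+0+0+0+0+0+0+0+0+0+0+0+0+0+0+0 mod 2 = 0
  c[6] = d·G[:,6] = (10010000000110101101111000)·(00010000000000000000000000) mod 2 = 0+0+0+1+0+0+0+0+0+0+0+0+0+0+0+0+0+0+0+0+0+0+0+0+0+0 mod 2 = 1
  c[7] = d·G[:,7] = (10010000000110101101111000)·(00001111111000000011111111) mod 2 = 0+0+0+0+0+0+0+0+0+0+0+0+0+0+0+0+0+0+0+1+1+1+1+0+0+0 mod 2 = 0
  c[8] = d·G[:,8] = (10010000000110101101111000)·(00001000000000000000000000) mod 2 = 0+0+0+0+0+0+0+0+0+0+0+0+0+0+0+0+0+0+0+0+0+0+0+0+0+0 mod 2 = 0
  c[9] = d·G[:,9] = (10010000000110101101111000)·(00000100000000000000000000) mod 2 = 0+0+0+0+0+0+0+0+0+0+0+0+0+0+0+0+0+0+0+0+0+0+0+0+0+0 mod 2 = 0
  c[10] = d·G[:,10] = (10010000000110101101111000)·(00000010000000000000000000) mod 2 = 0+0+0+0+0+0+0+0+0+0+0+0+0+0+0+0+0+0+0+0+0+0+0+0+0+0 mod 2 = 0
  c[11] = d·G[:,11] = (10010000000110101101111000)·(00000001000000000000000000) mod 2 = 0+0+0+0+0+0+0+0+0+0+0+0+0+0+0+0+0+0+0+0+0+0+0+0+0+0 mod 2 = 0
  c[12] = d·G[:,12] = (10010000000110101101111000)·(00000000100000000000000000) mod 2 = 0+0+0+0+0+0+0+0+0+0+0+0+0+0+0+0+0+0+0+0+0+0+0+0+0+0 mod 2 = 0
  c[13] = d·G[:,13] = (10010000000110101101111000)·(00000000010000000000000000) mod 2 = 0+0+0+0+0+0+0+0+0+0+0+0+0+0+0+0+0+0+0+0+0+0+0+0+0+0 mod 2 = 0
  c[14] = d·G[:,14] = (10010000000110101101111000)·(00000000001000000000000000) mod 2 = 0+0+0+0+0+0+0+0+0+0+0+0+0+0+0+0+0+0+0+0+0+0+0+0+0+0 mod 2 = 0
  c[15] = d·G[:,15] = (10010000000110101101111000)·(00000000000111111111111111) mod 2 = 0+0+0+0+0+0+0+0+0+0+0+1+1+0+1+0+1+1+0+1+1+1+1+0+0+0 mod 2 = 1
  c[16] = d·G[:,16] = (10010000000110101101111000)·(00000000000100000000000000) mod 2 = 0+0+0+0+0+0+0+0+0+0+0+1+0+0+0+0+0+0+0+0+0+0+0+0+0+0 mod 2 = 1
  c[17] = d·G[:,17] = (10010000000110101101111000)·(00000000000010000000000000) mod 2 = 0+0+0+0+0+0+0+0+0+0+0+0+1+0+0+0+0+0+0+0+0+0+0+0+0+0 mod 2 = 1
  c[18] = d·G[:,18] = (10010000000110101101111000)·(00000000000001000000000000) mod 2 = 0+0+0+0+0+0+0+0+0+0+0+0+0+0+0+0+0+0+0+0+0+0+0+0+0+0 mod 2 = 0
  c[19] = d·G[:,19] = (10010000000110101101111000)·(00000000000000100000000000) mod 2 = 0+0+0+0+0+0+0+0+0+0+0+0+0+0+1+0+0+0+0+0+0+0+0+0+0+0 mod 2 = 1
  c[20] = d·G[:,20] = (10010000000110101101111000)·(00000000000000010000000000) mod 2 = 0+0+0+0+0+0+0+0+0+0+0+0+0+0+0+0+0+0+0+0+0+0+0+0+0+0 mod 2 = 0
  c[21] = d·G[:,21] = (10010000000110101101111000)·(00000000000000001000000000) mod 2 = 0+0+0+0+0+0+0+0+0+0+0+0+0+0+0+0+1+0+0+0+0+0+0+0+0+0 mod 2 = 1
  c[22] = d·G[:,22] = (10010000000110101101111000)·(00000000000000000100000000) mod 2 = 0+0+0+0+0+0+0+0+0+0+0+0+0+0+0+0+0+1+0+0+0+0+0+0+0+0 mod 2 = 1
  c[23] = d·G[:,23] = (10010000000110101101111000)·(00000000000000000010000000) mod 2 = 0+0+0+0+0+0+0+0+0+0+0+0+0+0+0+0+0+0+0+0+0+0+0+0+0+0 mod 2 = 0
  c[24] = d·G[:,24] = (10010000000110101101111000)·(00000000000000000001000000) mod 2 = 0+0+0+0+0+0+0+0+0+0+0+0+0+0+0+0+0+0+0+1+0+0+0+0+0+0 mod 2 = 1
  c[25] = d·G[:,25] = (10010000000110101101111000)·(00000000000000000000100000) mod 2 = 0+0+0+0+0+0+0+0+0+0+0+0+0+0+0+0+0+0+0+0+1+0+0+0+0+0 mod 2 = 1
  c[26] = d·G[:,26] = (10010000000110101101111000)·(00000000000000000000010000) mod 2 = 0+0+0+0+0+0+0+0+0+0+0+0+0+0+0+0+0+0+0+0+0+1+0+0+0+0 mod 2 = 1
  c[27] = d·G[:,27] = (10010000000110101101111000)·(00000000000000000000001000) mod 2 = 0+0+0+0+0+0+0+0+0+0+0+0+0+0+0+0+0+0+0+0+0+0+1+0+0+0 mod 2 = 1
  c[28] = d·G[:,28] = (10010000000110101101111000)·(00000000000000000000000100) mod 2 = 0+0+0+0+0+0+0+0+0+0+0+0+0+0+0+0+0+0+0+0+0+0+0+0+0+0 mod 2 = 0
  c[29] = d·G[:,29] = (10010000000110101101111000)·(00000000000000000000000010) mod 2 = 0+0+0+0+0+0+0+0+0+0+0+0+0+0+0+0+0+0+0+0+0+0+0+0+0+0 mod 2 = 0
  c[30] = d·G[:,30] = (10010000000110101101111000)·(00000000000000000000000001) mod 2 = 0+0+0+0+0+0+0+0+0+0+0+0+0+0+0+0+0+0+0+0+0+0+0+0+0+0 mod 2 = 0
Codeword = 0111001000000001110101101111000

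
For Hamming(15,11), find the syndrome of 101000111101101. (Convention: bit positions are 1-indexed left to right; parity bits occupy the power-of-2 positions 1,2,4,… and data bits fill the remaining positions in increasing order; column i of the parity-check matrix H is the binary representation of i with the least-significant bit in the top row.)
Syndrome s = H · r^T (mod 2), r = 101000111101101:
  s[0] = (101010101010101)·(101000111101101) mod 2 = 1+0+1+0+0+0+1+0+1+0+0+0+1+0+1 mod 2 = 0
  s[1] = (011001100110011)·(101000111101101) mod 2 = 0+0+1+0+0+0+1+0+0+1+0+0+0+0+1 mod 2 = 0
  s[2] = (000111100001111)·(101000111101101) mod 2 = 0+0+0+0+0+0+1+0+0+0+0+1+1+0+1 mod 2 = 0
  s[3] = (000000011111111)·(101000111101101) mod 2 = 0+0+0+0+0+0+0+1+1+1+0+1+1+0+1 mod 2 = 0
Syndrome = 0000
s = 0: no error detected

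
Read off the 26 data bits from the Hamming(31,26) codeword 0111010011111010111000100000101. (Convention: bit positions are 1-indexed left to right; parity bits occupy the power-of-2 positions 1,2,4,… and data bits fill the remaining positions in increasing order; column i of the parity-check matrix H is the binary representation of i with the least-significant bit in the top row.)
Parity bits occupy power-of-2 positions; data bits are at positions {3,5,6,7,9,10,11,12,13,14,15,17,18,19,20,21,22,23,24,25,26,27,28,29,30,31} (1-indexed).
Extract: c[3]=1 c[5]=0 c[6]=1 c[7]=0 c[9]=1 c[10]=1 c[11]=1 c[12]=1 c[13]=1 c[14]=0 c[15]=1 c[17]=1 c[18]=1 c[19]=1 c[20]=0 c[21]=0 c[22]=0 c[23]=1 c[24]=0 c[25]=0 c[26]=0 c[27]=0 c[28]=0 c[29]=1 c[30]=0 c[31]=1
Data = 10101111101111000100000101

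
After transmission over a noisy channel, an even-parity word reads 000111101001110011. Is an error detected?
Sum of received bits: 0+0+0+1+1+1+1+0+1+0+0+1+1+1+0+0+1+1 = 10; 10 mod 2 = 0. Result is 0 → no error detected.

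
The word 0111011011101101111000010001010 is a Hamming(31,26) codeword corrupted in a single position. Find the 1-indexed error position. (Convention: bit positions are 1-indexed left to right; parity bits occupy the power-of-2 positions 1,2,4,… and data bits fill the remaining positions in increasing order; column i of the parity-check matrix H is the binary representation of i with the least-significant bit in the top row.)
Syndrome s = H · r^T (mod 2), r = 0111011011101101111000010001010:
  s[0] = (1010101010101010101010101010101)·(0111011011101101111000010001010) mod 2 = 0+0+1+0+0+0+1+0+1+0+1+0+1+0+0+0+1+0+1+0+0+0+0+0+0+0+0+0+0+0+0 mod 2 = 1
  s[1] = (0110011001100110011001100110011)·(0111011011101101111000010001010) mod 2 = 0+1+1+0+0+1+1+0+0+1+1+0+0+1+0+0+0+1+1+0+0+0+0+0+0+0+0+0+0+1+0 mod 2 = 0
  s[2] = (0001111000011110000111100001111)·(0111011011101101111000010001010) mod 2 = 0+0+0+1+0+1+1+0+0+0+0+0+1+1+0+0+0+0+0+0+0+0+0+0+0+0+0+1+0+1+0 mod 2 = 1
  s[3] = (0000000111111110000000011111111)·(0111011011101101111000010001010) mod 2 = 0+0+0+0+0+0+0+0+1+1+1+0+1+1+0+0+0+0+0+0+0+0+0+1+0+0+0+1+0+1+0 mod 2 = 0
  s[4] = (0000000000000001111111111111111)·(0111011011101101111000010001010) mod 2 = 0+0+0+0+0+0+0+0+0+0+0+0+0+0+0+1+1+1+1+0+0+0+0+1+0+0+0+1+0+1+0 mod 2 = 1
Syndrome = 10101
Column i of H is the binary representation of i, so the syndrome is the binary index of the flipped bit.
Read s = 10101 with s[0] as LSB: 1·2^0 + 0·2^1 + 1·2^2 + 0·2^3 + 1·2^4 = 21.
Error is at bit position 21.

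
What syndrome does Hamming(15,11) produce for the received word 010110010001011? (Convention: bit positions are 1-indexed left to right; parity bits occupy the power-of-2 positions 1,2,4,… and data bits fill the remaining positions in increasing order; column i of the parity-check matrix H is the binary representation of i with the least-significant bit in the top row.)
Syndrome s = H · r^T (mod 2), r = 010110010001011:
  s[0] = (101010101010101)·(010110010001011) mod 2 = 0+0+0+0+1+0+0+0+0+0+0+0+0+0+1 mod 2 = 0
  s[1] = (011001100110011)·(010110010001011) mod 2 = 0+1+0+0+0+0+0+0+0+0+0+0+0+1+1 mod 2 = 1
  s[2] = (000111100001111)·(010110010001011) mod 2 = 0+0+0+1+1+0+0+0+0+0+0+1+0+1+1 mod 2 = 1
  s[3] = (000000011111111)·(010110010001011) mod 2 = 0+0+0+0+0+0+0+1+0+0+0+1+0+1+1 mod 2 = 0
Syndrome = 0110
Non-zero syndrome: error at position 6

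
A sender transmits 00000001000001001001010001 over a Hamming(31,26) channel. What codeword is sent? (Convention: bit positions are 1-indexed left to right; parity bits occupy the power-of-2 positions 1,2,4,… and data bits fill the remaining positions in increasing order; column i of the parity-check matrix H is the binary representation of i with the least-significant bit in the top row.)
Codeword c = d · G (mod 2), d = 00000001000001001001010001:
  c[0] = d·G[:,0] = (00000001000001001001010001)·(11011010101101010101010101) mod 2 = 0+0+0+0+0+0+0+0+0+0+0+0+0+1+0+0+0+0+0+1+0+1+0+0+0+1 mod 2 = 0
  c[1] = d·G[:,1] = (00000001000001001001010001)·(10110110011011001100110011) mod 2 = 0+0+0+0+0+0+0+0+0+0+0+0+0+1+0+0+1+0+0+0+0+1+0+0+0+1 mod 2 = 0
  c[2] = d·G[:,2] = (00000001000001001001010001)·(10000000000000000000000000) mod 2 = 0+0+0+0+0+0+0+0+0+0+0+0+0+0+0+0+0+0+0+0+0+0+0+0+0+0 mod 2 = 0
  c[3] = d·G[:,3] = (00000001000001001001010001)·(01110001111000111100001111) mod 2 = 0+0+0+0+0+0+0+1+0+0+0+0+0+0+0+0+1+0+0+0+0+0+0+0+0+1 mod 2 = 1
  c[4] = d·G[:,4] = (00000001000001001001010001)·(01000000000000000000000000) mod 2 = 0+0+0+0+0+0+0+0+0+0+0+0+0+0+0+0+0+0+0+0+0+0+0+0+0+0 mod 2 = 0
  c[5] = d·G[:,5] = (00000001000001001001010001)·(00100000000000000000000000) mod 2 = 0+0+0+0+0+0+0+0+0+0+0+0+0+0+0+0+0+0+0+0+0+0+0+0+0+0 mod 2 = 0
  c[6] = d·G[:,6] = (00000001000001001001010001)·(00010000000000000000000000) mod 2 = 0+0+0+0+0+0+0+0+0+0+0+0+0+0+0+0+0+0+0+0+0+0+0+0+0+0 mod 2 = 0
  c[7] = d·G[:,7] = (00000001000001001001010001)·(00001111111000000011111111) mod 2 = 0+0+0+0+0+0+0+1+0+0+0+0+0+0+0+0+0+0+0+1+0+1+0+0+0+1 mod 2 = 0
  c[8] = d·G[:,8] = (00000001000001001001010001)·(00001000000000000000000000) mod 2 = 0+0+0+0+0+0+0+0+0+0+0+0+0+0+0+0+0+0+0+0+0+0+0+0+0+0 mod 2 = 0
  c[9] = d·G[:,9] = (00000001000001001001010001)·(00000100000000000000000000) mod 2 = 0+0+0+0+0+0+0+0+0+0+0+0+0+0+0+0+0+0+0+0+0+0+0+0+0+0 mod 2 = 0
  c[10] = d·G[:,10] = (00000001000001001001010001)·(00000010000000000000000000) mod 2 = 0+0+0+0+0+0+0+0+0+0+0+0+0+0+0+0+0+0+0+0+0+0+0+0+0+0 mod 2 = 0
  c[11] = d·G[:,11] = (00000001000001001001010001)·(00000001000000000000000000) mod 2 = 0+0+0+0+0+0+0+1+0+0+0+0+0+0+0+0+0+0+0+0+0+0+0+0+0+0 mod 2 = 1
  c[12] = d·G[:,12] = (00000001000001001001010001)·(00000000100000000000000000) mod 2 = 0+0+0+0+0+0+0+0+0+0+0+0+0+0+0+0+0+0+0+0+0+0+0+0+0+0 mod 2 = 0
  c[13] = d·G[:,13] = (00000001000001001001010001)·(00000000010000000000000000) mod 2 = 0+0+0+0+0+0+0+0+0+0+0+0+0+0+0+0+0+0+0+0+0+0+0+0+0+0 mod 2 = 0
  c[14] = d·G[:,14] = (00000001000001001001010001)·(00000000001000000000000000) mod 2 = 0+0+0+0+0+0+0+0+0+0+0+0+0+0+0+0+0+0+0+0+0+0+0+0+0+0 mod 2 = 0
  c[15] = d·G[:,15] = (00000001000001001001010001)·(00000000000111111111111111) mod 2 = 0+0+0+0+0+0+0+0+0+0+0+0+0+1+0+0+1+0+0+1+0+1+0+0+0+1 mod 2 = 1
  c[16] = d·G[:,16] = (00000001000001001001010001)·(00000000000100000000000000) mod 2 = 0+0+0+0+0+0+0+0+0+0+0+0+0+0+0+0+0+0+0+0+0+0+0+0+0+0 mod 2 = 0
  c[17] = d·G[:,17] = (00000001000001001001010001)·(00000000000010000000000000) mod 2 = 0+0+0+0+0+0+0+0+0+0+0+0+0+0+0+0+0+0+0+0+0+0+0+0+0+0 mod 2 = 0
  c[18] = d·G[:,18] = (00000001000001001001010001)·(00000000000001000000000000) mod 2 = 0+0+0+0+0+0+0+0+0+0+0+0+0+1+0+0+0+0+0+0+0+0+0+0+0+0 mod 2 = 1
  c[19] = d·G[:,19] = (00000001000001001001010001)·(00000000000000100000000000) mod 2 = 0+0+0+0+0+0+0+0+0+0+0+0+0+0+0+0+0+0+0+0+0+0+0+0+0+0 mod 2 = 0
  c[20] = d·G[:,20] = (00000001000001001001010001)·(00000000000000010000000000) mod 2 = 0+0+0+0+0+0+0+0+0+0+0+0+0+0+0+0+0+0+0+0+0+0+0+0+0+0 mod 2 = 0
  c[21] = d·G[:,21] = (00000001000001001001010001)·(00000000000000001000000000) mod 2 = 0+0+0+0+0+0+0+0+0+0+0+0+0+0+0+0+1+0+0+0+0+0+0+0+0+0 mod 2 = 1
  c[22] = d·G[:,22] = (00000001000001001001010001)·(00000000000000000100000000) mod 2 = 0+0+0+0+0+0+0+0+0+0+0+0+0+0+0+0+0+0+0+0+0+0+0+0+0+0 mod 2 = 0
  c[23] = d·G[:,23] = (00000001000001001001010001)·(00000000000000000010000000) mod 2 = 0+0+0+0+0+0+0+0+0+0+0+0+0+0+0+0+0+0+0+0+0+0+0+0+0+0 mod 2 = 0
  c[24] = d·G[:,24] = (00000001000001001001010001)·(00000000000000000001000000) mod 2 = 0+0+0+0+0+0+0+0+0+0+0+0+0+0+0+0+0+0+0+1+0+0+0+0+0+0 mod 2 = 1
  c[25] = d·G[:,25] = (00000001000001001001010001)·(00000000000000000000100000) mod 2 = 0+0+0+0+0+0+0+0+0+0+0+0+0+0+0+0+0+0+0+0+0+0+0+0+0+0 mod 2 = 0
  c[26] = d·G[:,26] = (00000001000001001001010001)·(00000000000000000000010000) mod 2 = 0+0+0+0+0+0+0+0+0+0+0+0+0+0+0+0+0+0+0+0+0+1+0+0+0+0 mod 2 = 1
  c[27] = d·G[:,27] = (00000001000001001001010001)·(00000000000000000000001000) mod 2 = 0+0+0+0+0+0+0+0+0+0+0+0+0+0+0+0+0+0+0+0+0+0+0+0+0+0 mod 2 = 0
  c[28] = d·G[:,28] = (00000001000001001001010001)·(00000000000000000000000100) mod 2 = 0+0+0+0+0+0+0+0+0+0+0+0+0+0+0+0+0+0+0+0+0+0+0+0+0+0 mod 2 = 0
  c[29] = d·G[:,29] = (00000001000001001001010001)·(00000000000000000000000010) mod 2 = 0+0+0+0+0+0+0+0+0+0+0+0+0+0+0+0+0+0+0+0+0+0+0+0+0+0 mod 2 = 0
  c[30] = d·G[:,30] = (00000001000001001001010001)·(00000000000000000000000001) mod 2 = 0+0+0+0+0+0+0+0+0+0+0+0+0+0+0+0+0+0+0+0+0+0+0+0+0+1 mod 2 = 1
Codeword = 0001000000010001001001001010001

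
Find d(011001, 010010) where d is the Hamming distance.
XOR = 001011, count of 1s = 3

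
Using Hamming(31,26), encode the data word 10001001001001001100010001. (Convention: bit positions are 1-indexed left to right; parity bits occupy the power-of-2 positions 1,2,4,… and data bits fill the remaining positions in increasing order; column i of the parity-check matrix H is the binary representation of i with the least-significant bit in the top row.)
Codeword c = d · G (mod 2), d = 10001001001001001100010001:
  c[0] = d·G[:,0] = (10001001001001001100010001)·(11011010101101010101010101) mod 2 = 1+0+0+0+1+0+0+0+0+0+1+0+0+1+0+0+0+1+0+0+0+1+0+0+0+1 mod 2 = 1
  c[1] = d·G[:,1] = (10001001001001001100010001)·(10110110011011001100110011) mod 2 = 1+0+0+0+0+0+0+0+0+0+1+0+0+1+0+0+1+1+0+0+0+1+0+0+0+1 mod 2 = 1
  c[2] = d·G[:,2] = (10001001001001001100010001)·(10000000000000000000000000) mod 2 = 1+0+0+0+0+0+0+0+0+0+0+0+0+0+0+0+0+0+0+0+0+0+0+0+0+0 mod 2 = 1
  c[3] = d·G[:,3] = (10001001001001001100010001)·(01110001111000111100001111) mod 2 = 0+0+0+0+0+0+0+1+0+0+1+0+0+0+0+0+1+1+0+0+0+0+0+0+0+1 mod 2 = 1
  c[4] = d·G[:,4] = (10001001001001001100010001)·(01000000000000000000000000) mod 2 = 0+0+0+0+0+0+0+0+0+0+0+0+0+0+0+0+0+0+0+0+0+0+0+0+0+0 mod 2 = 0
  c[5] = d·G[:,5] = (10001001001001001100010001)·(00100000000000000000000000) mod 2 = 0+0+0+0+0+0+0+0+0+0+0+0+0+0+0+0+0+0+0+0+0+0+0+0+0+0 mod 2 = 0
  c[6] = d·G[:,6] = (10001001001001001100010001)·(00010000000000000000000000) mod 2 = 0+0+0+0+0+0+0+0+0+0+0+0+0+0+0+0+0+0+0+0+0+0+0+0+0+0 mod 2 = 0
  c[7] = d·G[:,7] = (10001001001001001100010001)·(00001111111000000011111111) mod 2 = 0+0+0+0+1+0+0+1+0+0+1+0+0+0+0+0+0+0+0+0+0+1+0+0+0+1 mod 2 = 1
  c[8] = d·G[:,8] = (10001001001001001100010001)·(00001000000000000000000000) mod 2 = 0+0+0+0+1+0+0+0+0+0+0+0+0+0+0+0+0+0+0+0+0+0+0+0+0+0 mod 2 = 1
  c[9] = d·G[:,9] = (10001001001001001100010001)·(00000100000000000000000000) mod 2 = 0+0+0+0+0+0+0+0+0+0+0+0+0+0+0+0+0+0+0+0+0+0+0+0+0+0 mod 2 = 0
  c[10] = d·G[:,10] = (10001001001001001100010001)·(00000010000000000000000000) mod 2 = 0+0+0+0+0+0+0+0+0+0+0+0+0+0+0+0+0+0+0+0+0+0+0+0+0+0 mod 2 = 0
  c[11] = d·G[:,11] = (10001001001001001100010001)·(00000001000000000000000000) mod 2 = 0+0+0+0+0+0+0+1+0+0+0+0+0+0+0+0+0+0+0+0+0+0+0+0+0+0 mod 2 = 1
  c[12] = d·G[:,12] = (10001001001001001100010001)·(00000000100000000000000000) mod 2 = 0+0+0+0+0+0+0+0+0+0+0+0+0+0+0+0+0+0+0+0+0+0+0+0+0+0 mod 2 = 0
  c[13] = d·G[:,13] = (10001001001001001100010001)·(00000000010000000000000000) mod 2 = 0+0+0+0+0+0+0+0+0+0+0+0+0+0+0+0+0+0+0+0+0+0+0+0+0+0 mod 2 = 0
  c[14] = d·G[:,14] = (10001001001001001100010001)·(00000000001000000000000000) mod 2 = 0+0+0+0+0+0+0+0+0+0+1+0+0+0+0+0+0+0+0+0+0+0+0+0+0+0 mod 2 = 1
  c[15] = d·G[:,15] = (10001001001001001100010001)·(00000000000111111111111111) mod 2 = 0+0+0+0+0+0+0+0+0+0+0+0+0+1+0+0+1+1+0+0+0+1+0+0+0+1 mod 2 = 1
  c[16] = d·G[:,16] = (10001001001001001100010001)·(00000000000100000000000000) mod 2 = 0+0+0+0+0+0+0+0+0+0+0+0+0+0+0+0+0+0+0+0+0+0+0+0+0+0 mod 2 = 0
  c[17] = d·G[:,17] = (10001001001001001100010001)·(00000000000010000000000000) mod 2 = 0+0+0+0+0+0+0+0+0+0+0+0+0+0+0+0+0+0+0+0+0+0+0+0+0+0 mod 2 = 0
  c[18] = d·G[:,18] = (10001001001001001100010001)·(00000000000001000000000000) mod 2 = 0+0+0+0+0+0+0+0+0+0+0+0+0+1+0+0+0+0+0+0+0+0+0+0+0+0 mod 2 = 1
  c[19] = d·G[:,19] = (10001001001001001100010001)·(00000000000000100000000000) mod 2 = 0+0+0+0+0+0+0+0+0+0+0+0+0+0+0+0+0+0+0+0+0+0+0+0+0+0 mod 2 = 0
  c[20] = d·G[:,20] = (10001001001001001100010001)·(00000000000000010000000000) mod 2 = 0+0+0+0+0+0+0+0+0+0+0+0+0+0+0+0+0+0+0+0+0+0+0+0+0+0 mod 2 = 0
  c[21] = d·G[:,21] = (10001001001001001100010001)·(00000000000000001000000000) mod 2 = 0+0+0+0+0+0+0+0+0+0+0+0+0+0+0+0+1+0+0+0+0+0+0+0+0+0 mod 2 = 1
  c[22] = d·G[:,22] = (10001001001001001100010001)·(00000000000000000100000000) mod 2 = 0+0+0+0+0+0+0+0+0+0+0+0+0+0+0+0+0+1+0+0+0+0+0+0+0+0 mod 2 = 1
  c[23] = d·G[:,23] = (10001001001001001100010001)·(00000000000000000010000000) mod 2 = 0+0+0+0+0+0+0+0+0+0+0+0+0+0+0+0+0+0+0+0+0+0+0+0+0+0 mod 2 = 0
  c[24] = d·G[:,24] = (10001001001001001100010001)·(00000000000000000001000000) mod 2 = 0+0+0+0+0+0+0+0+0+0+0+0+0+0+0+0+0+0+0+0+0+0+0+0+0+0 mod 2 = 0
  c[25] = d·G[:,25] = (10001001001001001100010001)·(00000000000000000000100000) mod 2 = 0+0+0+0+0+0+0+0+0+0+0+0+0+0+0+0+0+0+0+0+0+0+0+0+0+0 mod 2 = 0
  c[26] = d·G[:,26] = (10001001001001001100010001)·(00000000000000000000010000) mod 2 = 0+0+0+0+0+0+0+0+0+0+0+0+0+0+0+0+0+0+0+0+0+1+0+0+0+0 mod 2 = 1
  c[27] = d·G[:,27] = (10001001001001001100010001)·(00000000000000000000001000) mod 2 = 0+0+0+0+0+0+0+0+0+0+0+0+0+0+0+0+0+0+0+0+0+0+0+0+0+0 mod 2 = 0
  c[28] = d·G[:,28] = (10001001001001001100010001)·(00000000000000000000000100) mod 2 = 0+0+0+0+0+0+0+0+0+0+0+0+0+0+0+0+0+0+0+0+0+0+0+0+0+0 mod 2 = 0
  c[29] = d·G[:,29] = (10001001001001001100010001)·(00000000000000000000000010) mod 2 = 0+0+0+0+0+0+0+0+0+0+0+0+0+0+0+0+0+0+0+0+0+0+0+0+0+0 mod 2 = 0
  c[30] = d·G[:,30] = (10001001001001001100010001)·(00000000000000000000000001) mod 2 = 0+0+0+0+0+0+0+0+0+0+0+0+0+0+0+0+0+0+0+0+0+0+0+0+0+1 mod 2 = 1
Codeword = 1111000110010011001001100010001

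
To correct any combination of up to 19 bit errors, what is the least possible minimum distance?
Correcting t errors requires d_min ≥ 2t + 1 = 2·19 + 1 = 39.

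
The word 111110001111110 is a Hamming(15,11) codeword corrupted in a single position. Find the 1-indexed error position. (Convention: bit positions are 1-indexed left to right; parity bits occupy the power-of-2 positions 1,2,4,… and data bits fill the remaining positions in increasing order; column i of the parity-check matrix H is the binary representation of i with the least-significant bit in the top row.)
Syndrome s = H · r^T (mod 2), r = 111110001111110:
  s[0] = (101010101010101)·(111110001111110) mod 2 = 1+0+1+0+1+0+0+0+1+0+1+0+1+0+0 mod 2 = 0
  s[1] = (011001100110011)·(111110001111110) mod 2 = 0+1+1+0+0+0+0+0+0+1+1+0+0+1+0 mod 2 = 1
  s[2] = (000111100001111)·(111110001111110) mod 2 = 0+0+0+1+1+0+0+0+0+0+0+1+1+1+0 mod 2 = 1
  s[3] = (000000011111111)·(111110001111110) mod 2 = 0+0+0+0+0+0+0+0+1+1+1+1+1+1+0 mod 2 = 0
Syndrome = 0110
Column i of H is the binary representation of i, so the syndrome is the binary index of the flipped bit.
Read s = 0110 with s[0] as LSB: 0·2^0 + 1·2^1 + 1·2^2 + 0·2^3 = 6.
Error is at bit position 6.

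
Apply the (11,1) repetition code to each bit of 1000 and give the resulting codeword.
Repeat each bit 11× and concatenate:
1→11111111111  0→00000000000  0→00000000000  0→00000000000
Codeword = 11111111111000000000000000000000000000000000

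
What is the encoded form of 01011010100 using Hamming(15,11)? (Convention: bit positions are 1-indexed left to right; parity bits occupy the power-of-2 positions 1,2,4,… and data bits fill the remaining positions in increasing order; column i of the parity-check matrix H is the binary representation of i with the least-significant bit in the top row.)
Codeword c = d · G (mod 2), d = 01011010100:
  c[0] = d·G[:,0] = (01011010100)·(11011010101) mod 2 = 0+1+0+1+1+0+1+0+1+0+0 mod 2 = 1
  c[1] = d·G[:,1] = (01011010100)·(10110110011) mod 2 = 0+0+0+1+0+0+1+0+0+0+0 mod 2 = 0
  c[2] = d·G[:,2] = (01011010100)·(10000000000) mod 2 = 0+0+0+0+0+0+0+0+0+0+0 mod 2 = 0
  c[3] = d·G[:,3] = (01011010100)·(01110001111) mod 2 = 0+1+0+1+0+0+0+0+1+0+0 mod 2 = 1
  c[4] = d·G[:,4] = (01011010100)·(01000000000) mod 2 = 0+1+0+0+0+0+0+0+0+0+0 mod 2 = 1
  c[5] = d·G[:,5] = (01011010100)·(00100000000) mod 2 = 0+0+0+0+0+0+0+0+0+0+0 mod 2 = 0
  c[6] = d·G[:,6] = (01011010100)·(00010000000) mod 2 = 0+0+0+1+0+0+0+0+0+0+0 mod 2 = 1
  c[7] = d·G[:,7] = (01011010100)·(00001111111) mod 2 = 0+0+0+0+1+0+1+0+1+0+0 mod 2 = 1
  c[8] = d·G[:,8] = (01011010100)·(00001000000) mod 2 = 0+0+0+0+1+0+0+0+0+0+0 mod 2 = 1
  c[9] = d·G[:,9] = (01011010100)·(00000100000) mod 2 = 0+0+0+0+0+0+0+0+0+0+0 mod 2 = 0
  c[10] = d·G[:,10] = (01011010100)·(00000010000) mod 2 = 0+0+0+0+0+0+1+0+0+0+0 mod 2 = 1
  c[11] = d·G[:,11] = (01011010100)·(00000001000) mod 2 = 0+0+0+0+0+0+0+0+0+0+0 mod 2 = 0
  c[12] = d·G[:,12] = (01011010100)·(00000000100) mod 2 = 0+0+0+0+0+0+0+0+1+0+0 mod 2 = 1
  c[13] = d·G[:,13] = (01011010100)·(00000000010) mod 2 = 0+0+0+0+0+0+0+0+0+0+0 mod 2 = 0
  c[14] = d·G[:,14] = (01011010100)·(00000000001) mod 2 = 0+0+0+0+0+0+0+0+0+0+0 mod 2 = 0
Codeword = 100110111010100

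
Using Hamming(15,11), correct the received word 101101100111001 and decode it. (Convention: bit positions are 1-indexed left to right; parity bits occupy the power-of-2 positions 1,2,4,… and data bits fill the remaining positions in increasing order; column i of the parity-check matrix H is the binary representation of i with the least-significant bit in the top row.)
Syndrome s = H · r^T (mod 2), r = 101101100111001:
  s[0] = (101010101010101)·(101101100111001) mod 2 = 1+0+1+0+0+0+1+0+0+0+1+0+0+0+1 mod 2 = 1
  s[1] = (011001100110011)·(101101100111001) mod 2 = 0+0+1+0+0+1+1+0+0+1+1+0+0+0+1 mod 2 = 0
  s[2] = (000111100001111)·(101101100111001) mod 2 = 0+0+0+1+0+1+1+0+0+0+0+1+0+0+1 mod 2 = 1
  s[3] = (000000011111111)·(101101100111001) mod 2 = 0+0+0+0+0+0+0+0+0+1+1+1+0+0+1 mod 2 = 0
Syndrome = 1010
Column 5 of H equals this syndrome → error at bit 5 (1-indexed).
Flip bit 5: 101101100111001 → 101111100111001
Extract data bits at positions {3,5,6,7,9,10,11,12,13,14,15}: 11110111001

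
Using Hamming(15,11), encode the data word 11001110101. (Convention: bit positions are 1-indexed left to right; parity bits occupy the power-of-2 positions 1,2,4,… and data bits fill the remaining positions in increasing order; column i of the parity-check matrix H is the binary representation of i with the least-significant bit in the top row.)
Codeword c = d · G (mod 2), d = 11001110101:
  c[0] = d·G[:,0] = (11001110101)·(11011010101) mod 2 = 1+1+0+0+1+0+1+0+1+0+1 mod 2 = 0
  c[1] = d·G[:,1] = (11001110101)·(10110110011) mod 2 = 1+0+0+0+0+1+1+0+0+0+1 mod 2 = 0
  c[2] = d·G[:,2] = (11001110101)·(10000000000) mod 2 = 1+0+0+0+0+0+0+0+0+0+0 mod 2 = 1
  c[3] = d·G[:,3] = (11001110101)·(01110001111) mod 2 = 0+1+0+0+0+0+0+0+1+0+1 mod 2 = 1
  c[4] = d·G[:,4] = (11001110101)·(01000000000) mod 2 = 0+1+0+0+0+0+0+0+0+0+0 mod 2 = 1
  c[5] = d·G[:,5] = (11001110101)·(00100000000) mod 2 = 0+0+0+0+0+0+0+0+0+0+0 mod 2 = 0
  c[6] = d·G[:,6] = (11001110101)·(00010000000) mod 2 = 0+0+0+0+0+0+0+0+0+0+0 mod 2 = 0
  c[7] = d·G[:,7] = (11001110101)·(00001111111) mod 2 = 0+0+0+0+1+1+1+0+1+0+1 mod 2 = 1
  c[8] = d·G[:,8] = (11001110101)·(00001000000) mod 2 = 0+0+0+0+1+0+0+0+0+0+0 mod 2 = 1
  c[9] = d·G[:,9] = (11001110101)·(00000100000) mod 2 = 0+0+0+0+0+1+0+0+0+0+0 mod 2 = 1
  c[10] = d·G[:,10] = (11001110101)·(00000010000) mod 2 = 0+0+0+0+0+0+1+0+0+0+0 mod 2 = 1
  c[11] = d·G[:,11] = (11001110101)·(00000001000) mod 2 = 0+0+0+0+0+0+0+0+0+0+0 mod 2 = 0
  c[12] = d·G[:,12] = (11001110101)·(00000000100) mod 2 = 0+0+0+0+0+0+0+0+1+0+0 mod 2 = 1
  c[13] = d·G[:,13] = (11001110101)·(00000000010) mod 2 = 0+0+0+0+0+0+0+0+0+0+0 mod 2 = 0
  c[14] = d·G[:,14] = (11001110101)·(00000000001) mod 2 = 0+0+0+0+0+0+0+0+0+0+1 mod 2 = 1
Codeword = 001110011110101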